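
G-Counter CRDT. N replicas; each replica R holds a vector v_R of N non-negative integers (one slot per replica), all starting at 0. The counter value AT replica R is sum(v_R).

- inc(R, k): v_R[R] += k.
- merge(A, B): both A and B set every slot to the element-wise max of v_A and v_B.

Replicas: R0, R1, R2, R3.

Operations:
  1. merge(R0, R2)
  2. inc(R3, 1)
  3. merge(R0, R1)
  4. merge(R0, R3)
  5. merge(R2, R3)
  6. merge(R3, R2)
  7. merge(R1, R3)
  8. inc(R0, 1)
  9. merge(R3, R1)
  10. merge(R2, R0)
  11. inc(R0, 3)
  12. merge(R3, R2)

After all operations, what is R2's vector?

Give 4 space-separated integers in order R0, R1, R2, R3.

Op 1: merge R0<->R2 -> R0=(0,0,0,0) R2=(0,0,0,0)
Op 2: inc R3 by 1 -> R3=(0,0,0,1) value=1
Op 3: merge R0<->R1 -> R0=(0,0,0,0) R1=(0,0,0,0)
Op 4: merge R0<->R3 -> R0=(0,0,0,1) R3=(0,0,0,1)
Op 5: merge R2<->R3 -> R2=(0,0,0,1) R3=(0,0,0,1)
Op 6: merge R3<->R2 -> R3=(0,0,0,1) R2=(0,0,0,1)
Op 7: merge R1<->R3 -> R1=(0,0,0,1) R3=(0,0,0,1)
Op 8: inc R0 by 1 -> R0=(1,0,0,1) value=2
Op 9: merge R3<->R1 -> R3=(0,0,0,1) R1=(0,0,0,1)
Op 10: merge R2<->R0 -> R2=(1,0,0,1) R0=(1,0,0,1)
Op 11: inc R0 by 3 -> R0=(4,0,0,1) value=5
Op 12: merge R3<->R2 -> R3=(1,0,0,1) R2=(1,0,0,1)

Answer: 1 0 0 1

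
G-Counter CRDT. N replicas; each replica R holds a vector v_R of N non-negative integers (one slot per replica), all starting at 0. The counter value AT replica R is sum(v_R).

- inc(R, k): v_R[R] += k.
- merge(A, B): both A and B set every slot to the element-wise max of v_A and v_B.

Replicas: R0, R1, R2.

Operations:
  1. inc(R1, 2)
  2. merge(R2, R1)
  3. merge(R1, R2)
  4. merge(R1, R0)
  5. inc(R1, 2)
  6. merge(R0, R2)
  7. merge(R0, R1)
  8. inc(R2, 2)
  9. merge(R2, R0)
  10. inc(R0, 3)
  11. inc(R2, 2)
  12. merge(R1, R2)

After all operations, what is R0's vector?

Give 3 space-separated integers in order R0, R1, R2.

Op 1: inc R1 by 2 -> R1=(0,2,0) value=2
Op 2: merge R2<->R1 -> R2=(0,2,0) R1=(0,2,0)
Op 3: merge R1<->R2 -> R1=(0,2,0) R2=(0,2,0)
Op 4: merge R1<->R0 -> R1=(0,2,0) R0=(0,2,0)
Op 5: inc R1 by 2 -> R1=(0,4,0) value=4
Op 6: merge R0<->R2 -> R0=(0,2,0) R2=(0,2,0)
Op 7: merge R0<->R1 -> R0=(0,4,0) R1=(0,4,0)
Op 8: inc R2 by 2 -> R2=(0,2,2) value=4
Op 9: merge R2<->R0 -> R2=(0,4,2) R0=(0,4,2)
Op 10: inc R0 by 3 -> R0=(3,4,2) value=9
Op 11: inc R2 by 2 -> R2=(0,4,4) value=8
Op 12: merge R1<->R2 -> R1=(0,4,4) R2=(0,4,4)

Answer: 3 4 2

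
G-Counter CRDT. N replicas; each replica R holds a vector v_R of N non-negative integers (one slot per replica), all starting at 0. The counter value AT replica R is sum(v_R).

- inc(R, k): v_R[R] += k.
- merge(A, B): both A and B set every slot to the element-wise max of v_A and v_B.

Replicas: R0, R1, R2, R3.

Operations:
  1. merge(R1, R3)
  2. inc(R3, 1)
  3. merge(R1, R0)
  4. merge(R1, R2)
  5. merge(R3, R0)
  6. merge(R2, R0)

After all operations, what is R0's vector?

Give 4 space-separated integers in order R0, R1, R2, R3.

Op 1: merge R1<->R3 -> R1=(0,0,0,0) R3=(0,0,0,0)
Op 2: inc R3 by 1 -> R3=(0,0,0,1) value=1
Op 3: merge R1<->R0 -> R1=(0,0,0,0) R0=(0,0,0,0)
Op 4: merge R1<->R2 -> R1=(0,0,0,0) R2=(0,0,0,0)
Op 5: merge R3<->R0 -> R3=(0,0,0,1) R0=(0,0,0,1)
Op 6: merge R2<->R0 -> R2=(0,0,0,1) R0=(0,0,0,1)

Answer: 0 0 0 1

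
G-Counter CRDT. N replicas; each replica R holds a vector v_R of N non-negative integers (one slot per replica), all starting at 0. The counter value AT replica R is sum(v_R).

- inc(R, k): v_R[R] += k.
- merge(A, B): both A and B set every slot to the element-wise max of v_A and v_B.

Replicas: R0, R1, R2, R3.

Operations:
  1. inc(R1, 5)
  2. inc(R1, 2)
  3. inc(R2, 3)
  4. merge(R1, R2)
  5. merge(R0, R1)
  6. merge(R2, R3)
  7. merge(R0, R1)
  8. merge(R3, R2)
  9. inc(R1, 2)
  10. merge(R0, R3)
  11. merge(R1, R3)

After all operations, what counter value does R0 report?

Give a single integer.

Op 1: inc R1 by 5 -> R1=(0,5,0,0) value=5
Op 2: inc R1 by 2 -> R1=(0,7,0,0) value=7
Op 3: inc R2 by 3 -> R2=(0,0,3,0) value=3
Op 4: merge R1<->R2 -> R1=(0,7,3,0) R2=(0,7,3,0)
Op 5: merge R0<->R1 -> R0=(0,7,3,0) R1=(0,7,3,0)
Op 6: merge R2<->R3 -> R2=(0,7,3,0) R3=(0,7,3,0)
Op 7: merge R0<->R1 -> R0=(0,7,3,0) R1=(0,7,3,0)
Op 8: merge R3<->R2 -> R3=(0,7,3,0) R2=(0,7,3,0)
Op 9: inc R1 by 2 -> R1=(0,9,3,0) value=12
Op 10: merge R0<->R3 -> R0=(0,7,3,0) R3=(0,7,3,0)
Op 11: merge R1<->R3 -> R1=(0,9,3,0) R3=(0,9,3,0)

Answer: 10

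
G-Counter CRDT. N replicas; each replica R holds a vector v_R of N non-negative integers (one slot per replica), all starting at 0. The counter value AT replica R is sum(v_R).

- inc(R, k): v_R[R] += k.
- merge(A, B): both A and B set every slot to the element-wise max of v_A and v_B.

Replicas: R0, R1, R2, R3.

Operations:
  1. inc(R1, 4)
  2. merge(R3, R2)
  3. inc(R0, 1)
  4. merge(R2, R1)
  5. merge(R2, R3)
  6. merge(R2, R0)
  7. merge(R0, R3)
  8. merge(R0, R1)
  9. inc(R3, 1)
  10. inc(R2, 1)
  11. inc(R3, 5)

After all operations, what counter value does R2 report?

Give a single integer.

Answer: 6

Derivation:
Op 1: inc R1 by 4 -> R1=(0,4,0,0) value=4
Op 2: merge R3<->R2 -> R3=(0,0,0,0) R2=(0,0,0,0)
Op 3: inc R0 by 1 -> R0=(1,0,0,0) value=1
Op 4: merge R2<->R1 -> R2=(0,4,0,0) R1=(0,4,0,0)
Op 5: merge R2<->R3 -> R2=(0,4,0,0) R3=(0,4,0,0)
Op 6: merge R2<->R0 -> R2=(1,4,0,0) R0=(1,4,0,0)
Op 7: merge R0<->R3 -> R0=(1,4,0,0) R3=(1,4,0,0)
Op 8: merge R0<->R1 -> R0=(1,4,0,0) R1=(1,4,0,0)
Op 9: inc R3 by 1 -> R3=(1,4,0,1) value=6
Op 10: inc R2 by 1 -> R2=(1,4,1,0) value=6
Op 11: inc R3 by 5 -> R3=(1,4,0,6) value=11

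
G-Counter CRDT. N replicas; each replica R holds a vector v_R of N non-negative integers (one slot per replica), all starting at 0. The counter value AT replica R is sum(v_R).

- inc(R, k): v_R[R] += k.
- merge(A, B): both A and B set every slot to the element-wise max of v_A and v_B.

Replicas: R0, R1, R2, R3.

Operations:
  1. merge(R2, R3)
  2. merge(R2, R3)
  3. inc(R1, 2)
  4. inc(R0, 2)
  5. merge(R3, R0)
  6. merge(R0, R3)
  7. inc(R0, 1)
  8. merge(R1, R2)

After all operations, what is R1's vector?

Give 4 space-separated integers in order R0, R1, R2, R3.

Op 1: merge R2<->R3 -> R2=(0,0,0,0) R3=(0,0,0,0)
Op 2: merge R2<->R3 -> R2=(0,0,0,0) R3=(0,0,0,0)
Op 3: inc R1 by 2 -> R1=(0,2,0,0) value=2
Op 4: inc R0 by 2 -> R0=(2,0,0,0) value=2
Op 5: merge R3<->R0 -> R3=(2,0,0,0) R0=(2,0,0,0)
Op 6: merge R0<->R3 -> R0=(2,0,0,0) R3=(2,0,0,0)
Op 7: inc R0 by 1 -> R0=(3,0,0,0) value=3
Op 8: merge R1<->R2 -> R1=(0,2,0,0) R2=(0,2,0,0)

Answer: 0 2 0 0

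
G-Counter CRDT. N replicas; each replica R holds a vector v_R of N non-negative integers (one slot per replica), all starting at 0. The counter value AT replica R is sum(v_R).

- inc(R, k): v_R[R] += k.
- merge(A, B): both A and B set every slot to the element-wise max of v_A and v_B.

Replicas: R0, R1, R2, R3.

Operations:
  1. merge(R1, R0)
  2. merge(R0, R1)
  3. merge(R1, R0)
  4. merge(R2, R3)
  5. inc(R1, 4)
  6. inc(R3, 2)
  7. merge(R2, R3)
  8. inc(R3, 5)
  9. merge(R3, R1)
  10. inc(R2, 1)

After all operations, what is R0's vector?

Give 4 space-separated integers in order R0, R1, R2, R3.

Answer: 0 0 0 0

Derivation:
Op 1: merge R1<->R0 -> R1=(0,0,0,0) R0=(0,0,0,0)
Op 2: merge R0<->R1 -> R0=(0,0,0,0) R1=(0,0,0,0)
Op 3: merge R1<->R0 -> R1=(0,0,0,0) R0=(0,0,0,0)
Op 4: merge R2<->R3 -> R2=(0,0,0,0) R3=(0,0,0,0)
Op 5: inc R1 by 4 -> R1=(0,4,0,0) value=4
Op 6: inc R3 by 2 -> R3=(0,0,0,2) value=2
Op 7: merge R2<->R3 -> R2=(0,0,0,2) R3=(0,0,0,2)
Op 8: inc R3 by 5 -> R3=(0,0,0,7) value=7
Op 9: merge R3<->R1 -> R3=(0,4,0,7) R1=(0,4,0,7)
Op 10: inc R2 by 1 -> R2=(0,0,1,2) value=3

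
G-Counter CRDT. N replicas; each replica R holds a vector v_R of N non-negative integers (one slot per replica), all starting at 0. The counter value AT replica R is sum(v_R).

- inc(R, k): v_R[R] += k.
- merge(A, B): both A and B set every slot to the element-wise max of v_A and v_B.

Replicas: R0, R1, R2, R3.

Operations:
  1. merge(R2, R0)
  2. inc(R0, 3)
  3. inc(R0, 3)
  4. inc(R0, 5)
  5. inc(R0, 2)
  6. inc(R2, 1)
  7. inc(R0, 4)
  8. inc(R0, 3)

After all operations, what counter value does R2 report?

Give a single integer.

Answer: 1

Derivation:
Op 1: merge R2<->R0 -> R2=(0,0,0,0) R0=(0,0,0,0)
Op 2: inc R0 by 3 -> R0=(3,0,0,0) value=3
Op 3: inc R0 by 3 -> R0=(6,0,0,0) value=6
Op 4: inc R0 by 5 -> R0=(11,0,0,0) value=11
Op 5: inc R0 by 2 -> R0=(13,0,0,0) value=13
Op 6: inc R2 by 1 -> R2=(0,0,1,0) value=1
Op 7: inc R0 by 4 -> R0=(17,0,0,0) value=17
Op 8: inc R0 by 3 -> R0=(20,0,0,0) value=20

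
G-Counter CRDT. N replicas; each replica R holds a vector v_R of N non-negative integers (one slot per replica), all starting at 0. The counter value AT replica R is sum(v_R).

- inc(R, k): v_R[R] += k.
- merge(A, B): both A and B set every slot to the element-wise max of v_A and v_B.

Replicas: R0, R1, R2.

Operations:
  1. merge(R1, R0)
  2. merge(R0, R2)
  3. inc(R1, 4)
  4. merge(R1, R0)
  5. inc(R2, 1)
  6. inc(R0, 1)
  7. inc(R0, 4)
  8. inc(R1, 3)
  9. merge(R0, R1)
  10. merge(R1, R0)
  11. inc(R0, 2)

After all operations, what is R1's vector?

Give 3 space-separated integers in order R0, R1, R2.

Op 1: merge R1<->R0 -> R1=(0,0,0) R0=(0,0,0)
Op 2: merge R0<->R2 -> R0=(0,0,0) R2=(0,0,0)
Op 3: inc R1 by 4 -> R1=(0,4,0) value=4
Op 4: merge R1<->R0 -> R1=(0,4,0) R0=(0,4,0)
Op 5: inc R2 by 1 -> R2=(0,0,1) value=1
Op 6: inc R0 by 1 -> R0=(1,4,0) value=5
Op 7: inc R0 by 4 -> R0=(5,4,0) value=9
Op 8: inc R1 by 3 -> R1=(0,7,0) value=7
Op 9: merge R0<->R1 -> R0=(5,7,0) R1=(5,7,0)
Op 10: merge R1<->R0 -> R1=(5,7,0) R0=(5,7,0)
Op 11: inc R0 by 2 -> R0=(7,7,0) value=14

Answer: 5 7 0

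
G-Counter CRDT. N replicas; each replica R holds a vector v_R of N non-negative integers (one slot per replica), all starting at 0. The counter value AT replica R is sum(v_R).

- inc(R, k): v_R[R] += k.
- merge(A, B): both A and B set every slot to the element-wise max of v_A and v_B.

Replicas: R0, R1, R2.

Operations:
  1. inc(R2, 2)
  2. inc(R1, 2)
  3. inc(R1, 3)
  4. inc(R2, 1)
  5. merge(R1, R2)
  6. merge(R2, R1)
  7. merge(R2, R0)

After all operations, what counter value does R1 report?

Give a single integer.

Op 1: inc R2 by 2 -> R2=(0,0,2) value=2
Op 2: inc R1 by 2 -> R1=(0,2,0) value=2
Op 3: inc R1 by 3 -> R1=(0,5,0) value=5
Op 4: inc R2 by 1 -> R2=(0,0,3) value=3
Op 5: merge R1<->R2 -> R1=(0,5,3) R2=(0,5,3)
Op 6: merge R2<->R1 -> R2=(0,5,3) R1=(0,5,3)
Op 7: merge R2<->R0 -> R2=(0,5,3) R0=(0,5,3)

Answer: 8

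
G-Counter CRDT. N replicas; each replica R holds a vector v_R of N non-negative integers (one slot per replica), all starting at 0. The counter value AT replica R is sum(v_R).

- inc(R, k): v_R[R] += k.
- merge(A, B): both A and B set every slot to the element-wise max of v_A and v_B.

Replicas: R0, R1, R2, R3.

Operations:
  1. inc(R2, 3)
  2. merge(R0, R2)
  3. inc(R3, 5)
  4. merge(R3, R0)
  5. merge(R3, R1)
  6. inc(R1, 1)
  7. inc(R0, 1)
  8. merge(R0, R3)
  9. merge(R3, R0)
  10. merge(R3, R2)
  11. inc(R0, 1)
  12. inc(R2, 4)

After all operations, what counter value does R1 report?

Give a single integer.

Answer: 9

Derivation:
Op 1: inc R2 by 3 -> R2=(0,0,3,0) value=3
Op 2: merge R0<->R2 -> R0=(0,0,3,0) R2=(0,0,3,0)
Op 3: inc R3 by 5 -> R3=(0,0,0,5) value=5
Op 4: merge R3<->R0 -> R3=(0,0,3,5) R0=(0,0,3,5)
Op 5: merge R3<->R1 -> R3=(0,0,3,5) R1=(0,0,3,5)
Op 6: inc R1 by 1 -> R1=(0,1,3,5) value=9
Op 7: inc R0 by 1 -> R0=(1,0,3,5) value=9
Op 8: merge R0<->R3 -> R0=(1,0,3,5) R3=(1,0,3,5)
Op 9: merge R3<->R0 -> R3=(1,0,3,5) R0=(1,0,3,5)
Op 10: merge R3<->R2 -> R3=(1,0,3,5) R2=(1,0,3,5)
Op 11: inc R0 by 1 -> R0=(2,0,3,5) value=10
Op 12: inc R2 by 4 -> R2=(1,0,7,5) value=13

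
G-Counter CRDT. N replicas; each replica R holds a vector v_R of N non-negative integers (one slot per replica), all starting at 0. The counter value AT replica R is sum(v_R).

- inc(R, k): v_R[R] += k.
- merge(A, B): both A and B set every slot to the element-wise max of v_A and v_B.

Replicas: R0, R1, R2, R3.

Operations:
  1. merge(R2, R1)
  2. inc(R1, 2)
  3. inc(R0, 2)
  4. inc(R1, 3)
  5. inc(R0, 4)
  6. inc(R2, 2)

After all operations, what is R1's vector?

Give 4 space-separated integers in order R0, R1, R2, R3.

Answer: 0 5 0 0

Derivation:
Op 1: merge R2<->R1 -> R2=(0,0,0,0) R1=(0,0,0,0)
Op 2: inc R1 by 2 -> R1=(0,2,0,0) value=2
Op 3: inc R0 by 2 -> R0=(2,0,0,0) value=2
Op 4: inc R1 by 3 -> R1=(0,5,0,0) value=5
Op 5: inc R0 by 4 -> R0=(6,0,0,0) value=6
Op 6: inc R2 by 2 -> R2=(0,0,2,0) value=2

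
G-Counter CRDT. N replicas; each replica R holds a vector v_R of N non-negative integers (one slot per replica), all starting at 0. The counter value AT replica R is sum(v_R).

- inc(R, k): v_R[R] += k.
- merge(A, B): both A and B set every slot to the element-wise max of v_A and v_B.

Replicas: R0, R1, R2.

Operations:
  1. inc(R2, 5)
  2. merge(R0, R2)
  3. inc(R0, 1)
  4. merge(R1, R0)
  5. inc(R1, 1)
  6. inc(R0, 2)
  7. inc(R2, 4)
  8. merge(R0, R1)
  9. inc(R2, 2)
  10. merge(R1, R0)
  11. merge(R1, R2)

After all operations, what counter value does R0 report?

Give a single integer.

Answer: 9

Derivation:
Op 1: inc R2 by 5 -> R2=(0,0,5) value=5
Op 2: merge R0<->R2 -> R0=(0,0,5) R2=(0,0,5)
Op 3: inc R0 by 1 -> R0=(1,0,5) value=6
Op 4: merge R1<->R0 -> R1=(1,0,5) R0=(1,0,5)
Op 5: inc R1 by 1 -> R1=(1,1,5) value=7
Op 6: inc R0 by 2 -> R0=(3,0,5) value=8
Op 7: inc R2 by 4 -> R2=(0,0,9) value=9
Op 8: merge R0<->R1 -> R0=(3,1,5) R1=(3,1,5)
Op 9: inc R2 by 2 -> R2=(0,0,11) value=11
Op 10: merge R1<->R0 -> R1=(3,1,5) R0=(3,1,5)
Op 11: merge R1<->R2 -> R1=(3,1,11) R2=(3,1,11)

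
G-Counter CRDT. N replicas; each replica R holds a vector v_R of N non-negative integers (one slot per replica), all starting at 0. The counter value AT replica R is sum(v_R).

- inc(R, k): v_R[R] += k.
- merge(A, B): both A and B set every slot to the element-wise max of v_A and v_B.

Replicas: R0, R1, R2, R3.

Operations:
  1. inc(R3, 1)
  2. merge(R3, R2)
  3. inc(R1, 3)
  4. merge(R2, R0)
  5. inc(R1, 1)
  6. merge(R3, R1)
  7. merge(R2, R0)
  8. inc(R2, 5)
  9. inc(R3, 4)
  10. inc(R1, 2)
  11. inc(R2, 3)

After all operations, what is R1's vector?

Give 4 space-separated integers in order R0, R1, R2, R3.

Op 1: inc R3 by 1 -> R3=(0,0,0,1) value=1
Op 2: merge R3<->R2 -> R3=(0,0,0,1) R2=(0,0,0,1)
Op 3: inc R1 by 3 -> R1=(0,3,0,0) value=3
Op 4: merge R2<->R0 -> R2=(0,0,0,1) R0=(0,0,0,1)
Op 5: inc R1 by 1 -> R1=(0,4,0,0) value=4
Op 6: merge R3<->R1 -> R3=(0,4,0,1) R1=(0,4,0,1)
Op 7: merge R2<->R0 -> R2=(0,0,0,1) R0=(0,0,0,1)
Op 8: inc R2 by 5 -> R2=(0,0,5,1) value=6
Op 9: inc R3 by 4 -> R3=(0,4,0,5) value=9
Op 10: inc R1 by 2 -> R1=(0,6,0,1) value=7
Op 11: inc R2 by 3 -> R2=(0,0,8,1) value=9

Answer: 0 6 0 1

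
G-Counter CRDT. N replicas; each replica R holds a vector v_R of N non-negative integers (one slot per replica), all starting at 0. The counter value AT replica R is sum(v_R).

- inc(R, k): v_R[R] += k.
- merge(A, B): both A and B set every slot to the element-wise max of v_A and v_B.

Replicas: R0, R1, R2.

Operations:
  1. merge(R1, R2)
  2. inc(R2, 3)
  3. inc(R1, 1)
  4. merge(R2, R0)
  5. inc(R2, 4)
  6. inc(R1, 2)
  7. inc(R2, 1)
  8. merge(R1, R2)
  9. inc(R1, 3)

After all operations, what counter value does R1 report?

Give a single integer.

Answer: 14

Derivation:
Op 1: merge R1<->R2 -> R1=(0,0,0) R2=(0,0,0)
Op 2: inc R2 by 3 -> R2=(0,0,3) value=3
Op 3: inc R1 by 1 -> R1=(0,1,0) value=1
Op 4: merge R2<->R0 -> R2=(0,0,3) R0=(0,0,3)
Op 5: inc R2 by 4 -> R2=(0,0,7) value=7
Op 6: inc R1 by 2 -> R1=(0,3,0) value=3
Op 7: inc R2 by 1 -> R2=(0,0,8) value=8
Op 8: merge R1<->R2 -> R1=(0,3,8) R2=(0,3,8)
Op 9: inc R1 by 3 -> R1=(0,6,8) value=14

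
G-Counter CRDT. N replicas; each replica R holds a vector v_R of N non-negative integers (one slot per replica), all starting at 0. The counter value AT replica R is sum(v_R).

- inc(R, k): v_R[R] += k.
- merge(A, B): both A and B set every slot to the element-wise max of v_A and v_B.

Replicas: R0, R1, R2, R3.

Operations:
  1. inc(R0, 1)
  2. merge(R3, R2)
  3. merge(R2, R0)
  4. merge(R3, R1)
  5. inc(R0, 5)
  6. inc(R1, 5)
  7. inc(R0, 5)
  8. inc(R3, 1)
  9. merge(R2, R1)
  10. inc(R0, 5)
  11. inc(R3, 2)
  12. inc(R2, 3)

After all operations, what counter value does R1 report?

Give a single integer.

Op 1: inc R0 by 1 -> R0=(1,0,0,0) value=1
Op 2: merge R3<->R2 -> R3=(0,0,0,0) R2=(0,0,0,0)
Op 3: merge R2<->R0 -> R2=(1,0,0,0) R0=(1,0,0,0)
Op 4: merge R3<->R1 -> R3=(0,0,0,0) R1=(0,0,0,0)
Op 5: inc R0 by 5 -> R0=(6,0,0,0) value=6
Op 6: inc R1 by 5 -> R1=(0,5,0,0) value=5
Op 7: inc R0 by 5 -> R0=(11,0,0,0) value=11
Op 8: inc R3 by 1 -> R3=(0,0,0,1) value=1
Op 9: merge R2<->R1 -> R2=(1,5,0,0) R1=(1,5,0,0)
Op 10: inc R0 by 5 -> R0=(16,0,0,0) value=16
Op 11: inc R3 by 2 -> R3=(0,0,0,3) value=3
Op 12: inc R2 by 3 -> R2=(1,5,3,0) value=9

Answer: 6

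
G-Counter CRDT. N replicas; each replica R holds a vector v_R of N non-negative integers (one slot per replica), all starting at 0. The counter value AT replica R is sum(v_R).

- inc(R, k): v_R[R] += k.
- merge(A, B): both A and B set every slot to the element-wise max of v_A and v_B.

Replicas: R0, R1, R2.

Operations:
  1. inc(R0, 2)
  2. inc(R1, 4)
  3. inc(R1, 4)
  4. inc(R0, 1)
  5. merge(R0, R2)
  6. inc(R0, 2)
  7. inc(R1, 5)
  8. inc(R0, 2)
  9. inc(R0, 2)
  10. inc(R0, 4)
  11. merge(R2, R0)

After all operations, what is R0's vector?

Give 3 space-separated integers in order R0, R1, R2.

Op 1: inc R0 by 2 -> R0=(2,0,0) value=2
Op 2: inc R1 by 4 -> R1=(0,4,0) value=4
Op 3: inc R1 by 4 -> R1=(0,8,0) value=8
Op 4: inc R0 by 1 -> R0=(3,0,0) value=3
Op 5: merge R0<->R2 -> R0=(3,0,0) R2=(3,0,0)
Op 6: inc R0 by 2 -> R0=(5,0,0) value=5
Op 7: inc R1 by 5 -> R1=(0,13,0) value=13
Op 8: inc R0 by 2 -> R0=(7,0,0) value=7
Op 9: inc R0 by 2 -> R0=(9,0,0) value=9
Op 10: inc R0 by 4 -> R0=(13,0,0) value=13
Op 11: merge R2<->R0 -> R2=(13,0,0) R0=(13,0,0)

Answer: 13 0 0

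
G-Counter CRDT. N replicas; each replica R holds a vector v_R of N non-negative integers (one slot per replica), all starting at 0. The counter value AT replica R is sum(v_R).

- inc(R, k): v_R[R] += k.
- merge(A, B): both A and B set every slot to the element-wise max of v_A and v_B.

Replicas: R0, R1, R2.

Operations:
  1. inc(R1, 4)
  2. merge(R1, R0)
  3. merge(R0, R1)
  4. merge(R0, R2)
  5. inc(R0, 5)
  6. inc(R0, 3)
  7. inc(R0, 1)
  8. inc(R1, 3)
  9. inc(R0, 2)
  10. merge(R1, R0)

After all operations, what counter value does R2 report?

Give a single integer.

Answer: 4

Derivation:
Op 1: inc R1 by 4 -> R1=(0,4,0) value=4
Op 2: merge R1<->R0 -> R1=(0,4,0) R0=(0,4,0)
Op 3: merge R0<->R1 -> R0=(0,4,0) R1=(0,4,0)
Op 4: merge R0<->R2 -> R0=(0,4,0) R2=(0,4,0)
Op 5: inc R0 by 5 -> R0=(5,4,0) value=9
Op 6: inc R0 by 3 -> R0=(8,4,0) value=12
Op 7: inc R0 by 1 -> R0=(9,4,0) value=13
Op 8: inc R1 by 3 -> R1=(0,7,0) value=7
Op 9: inc R0 by 2 -> R0=(11,4,0) value=15
Op 10: merge R1<->R0 -> R1=(11,7,0) R0=(11,7,0)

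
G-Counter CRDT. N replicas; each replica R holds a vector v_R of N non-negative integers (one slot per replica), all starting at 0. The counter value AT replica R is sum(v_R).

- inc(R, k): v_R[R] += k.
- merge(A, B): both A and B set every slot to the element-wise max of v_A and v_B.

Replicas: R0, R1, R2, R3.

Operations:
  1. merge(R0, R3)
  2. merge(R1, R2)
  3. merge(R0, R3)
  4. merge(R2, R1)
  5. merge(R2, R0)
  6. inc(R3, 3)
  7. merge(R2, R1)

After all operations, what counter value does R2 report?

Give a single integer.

Op 1: merge R0<->R3 -> R0=(0,0,0,0) R3=(0,0,0,0)
Op 2: merge R1<->R2 -> R1=(0,0,0,0) R2=(0,0,0,0)
Op 3: merge R0<->R3 -> R0=(0,0,0,0) R3=(0,0,0,0)
Op 4: merge R2<->R1 -> R2=(0,0,0,0) R1=(0,0,0,0)
Op 5: merge R2<->R0 -> R2=(0,0,0,0) R0=(0,0,0,0)
Op 6: inc R3 by 3 -> R3=(0,0,0,3) value=3
Op 7: merge R2<->R1 -> R2=(0,0,0,0) R1=(0,0,0,0)

Answer: 0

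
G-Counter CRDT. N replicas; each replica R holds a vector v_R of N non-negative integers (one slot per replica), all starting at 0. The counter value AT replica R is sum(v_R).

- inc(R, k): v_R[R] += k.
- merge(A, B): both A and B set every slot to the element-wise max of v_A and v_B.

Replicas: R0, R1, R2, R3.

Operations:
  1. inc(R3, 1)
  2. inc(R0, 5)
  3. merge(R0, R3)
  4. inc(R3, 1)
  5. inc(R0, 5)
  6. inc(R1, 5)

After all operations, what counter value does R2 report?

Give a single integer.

Answer: 0

Derivation:
Op 1: inc R3 by 1 -> R3=(0,0,0,1) value=1
Op 2: inc R0 by 5 -> R0=(5,0,0,0) value=5
Op 3: merge R0<->R3 -> R0=(5,0,0,1) R3=(5,0,0,1)
Op 4: inc R3 by 1 -> R3=(5,0,0,2) value=7
Op 5: inc R0 by 5 -> R0=(10,0,0,1) value=11
Op 6: inc R1 by 5 -> R1=(0,5,0,0) value=5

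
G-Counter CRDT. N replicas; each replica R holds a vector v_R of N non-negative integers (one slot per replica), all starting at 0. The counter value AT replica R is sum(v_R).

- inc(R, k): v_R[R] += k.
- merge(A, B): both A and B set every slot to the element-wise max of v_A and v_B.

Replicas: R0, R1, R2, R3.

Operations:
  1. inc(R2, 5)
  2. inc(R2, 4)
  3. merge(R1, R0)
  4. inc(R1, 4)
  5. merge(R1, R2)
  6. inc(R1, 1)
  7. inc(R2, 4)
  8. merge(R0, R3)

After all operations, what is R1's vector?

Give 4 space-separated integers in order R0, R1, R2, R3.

Op 1: inc R2 by 5 -> R2=(0,0,5,0) value=5
Op 2: inc R2 by 4 -> R2=(0,0,9,0) value=9
Op 3: merge R1<->R0 -> R1=(0,0,0,0) R0=(0,0,0,0)
Op 4: inc R1 by 4 -> R1=(0,4,0,0) value=4
Op 5: merge R1<->R2 -> R1=(0,4,9,0) R2=(0,4,9,0)
Op 6: inc R1 by 1 -> R1=(0,5,9,0) value=14
Op 7: inc R2 by 4 -> R2=(0,4,13,0) value=17
Op 8: merge R0<->R3 -> R0=(0,0,0,0) R3=(0,0,0,0)

Answer: 0 5 9 0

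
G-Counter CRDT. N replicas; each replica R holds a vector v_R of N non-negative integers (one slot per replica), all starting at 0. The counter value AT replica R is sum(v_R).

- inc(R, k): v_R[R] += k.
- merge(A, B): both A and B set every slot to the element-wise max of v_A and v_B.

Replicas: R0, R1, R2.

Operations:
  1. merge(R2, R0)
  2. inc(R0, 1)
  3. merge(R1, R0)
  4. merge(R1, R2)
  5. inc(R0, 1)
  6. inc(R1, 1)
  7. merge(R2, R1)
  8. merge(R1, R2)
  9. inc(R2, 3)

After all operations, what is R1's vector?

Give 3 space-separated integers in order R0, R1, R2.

Answer: 1 1 0

Derivation:
Op 1: merge R2<->R0 -> R2=(0,0,0) R0=(0,0,0)
Op 2: inc R0 by 1 -> R0=(1,0,0) value=1
Op 3: merge R1<->R0 -> R1=(1,0,0) R0=(1,0,0)
Op 4: merge R1<->R2 -> R1=(1,0,0) R2=(1,0,0)
Op 5: inc R0 by 1 -> R0=(2,0,0) value=2
Op 6: inc R1 by 1 -> R1=(1,1,0) value=2
Op 7: merge R2<->R1 -> R2=(1,1,0) R1=(1,1,0)
Op 8: merge R1<->R2 -> R1=(1,1,0) R2=(1,1,0)
Op 9: inc R2 by 3 -> R2=(1,1,3) value=5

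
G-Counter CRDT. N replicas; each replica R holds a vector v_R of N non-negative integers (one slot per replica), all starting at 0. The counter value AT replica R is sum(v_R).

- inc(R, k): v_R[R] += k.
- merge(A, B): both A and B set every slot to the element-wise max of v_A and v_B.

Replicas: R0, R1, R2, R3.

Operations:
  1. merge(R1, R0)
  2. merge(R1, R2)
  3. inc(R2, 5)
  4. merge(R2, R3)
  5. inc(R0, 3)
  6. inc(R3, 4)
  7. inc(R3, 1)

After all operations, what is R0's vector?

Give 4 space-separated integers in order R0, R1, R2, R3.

Op 1: merge R1<->R0 -> R1=(0,0,0,0) R0=(0,0,0,0)
Op 2: merge R1<->R2 -> R1=(0,0,0,0) R2=(0,0,0,0)
Op 3: inc R2 by 5 -> R2=(0,0,5,0) value=5
Op 4: merge R2<->R3 -> R2=(0,0,5,0) R3=(0,0,5,0)
Op 5: inc R0 by 3 -> R0=(3,0,0,0) value=3
Op 6: inc R3 by 4 -> R3=(0,0,5,4) value=9
Op 7: inc R3 by 1 -> R3=(0,0,5,5) value=10

Answer: 3 0 0 0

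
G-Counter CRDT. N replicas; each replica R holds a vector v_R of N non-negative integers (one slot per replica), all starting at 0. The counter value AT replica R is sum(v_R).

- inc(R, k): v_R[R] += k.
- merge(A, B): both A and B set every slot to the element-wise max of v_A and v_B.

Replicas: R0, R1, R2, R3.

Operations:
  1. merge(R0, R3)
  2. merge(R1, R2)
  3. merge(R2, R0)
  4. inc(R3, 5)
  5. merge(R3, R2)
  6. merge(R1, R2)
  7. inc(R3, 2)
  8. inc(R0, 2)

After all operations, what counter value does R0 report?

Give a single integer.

Answer: 2

Derivation:
Op 1: merge R0<->R3 -> R0=(0,0,0,0) R3=(0,0,0,0)
Op 2: merge R1<->R2 -> R1=(0,0,0,0) R2=(0,0,0,0)
Op 3: merge R2<->R0 -> R2=(0,0,0,0) R0=(0,0,0,0)
Op 4: inc R3 by 5 -> R3=(0,0,0,5) value=5
Op 5: merge R3<->R2 -> R3=(0,0,0,5) R2=(0,0,0,5)
Op 6: merge R1<->R2 -> R1=(0,0,0,5) R2=(0,0,0,5)
Op 7: inc R3 by 2 -> R3=(0,0,0,7) value=7
Op 8: inc R0 by 2 -> R0=(2,0,0,0) value=2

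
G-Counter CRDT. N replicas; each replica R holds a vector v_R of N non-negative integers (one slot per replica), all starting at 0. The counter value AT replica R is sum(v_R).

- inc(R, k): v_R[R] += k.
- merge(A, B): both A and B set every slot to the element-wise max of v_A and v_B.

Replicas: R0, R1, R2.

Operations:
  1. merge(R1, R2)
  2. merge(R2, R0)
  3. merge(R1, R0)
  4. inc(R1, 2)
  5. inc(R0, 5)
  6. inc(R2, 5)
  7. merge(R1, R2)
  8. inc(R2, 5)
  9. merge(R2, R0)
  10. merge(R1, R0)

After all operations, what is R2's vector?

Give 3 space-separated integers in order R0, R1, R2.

Answer: 5 2 10

Derivation:
Op 1: merge R1<->R2 -> R1=(0,0,0) R2=(0,0,0)
Op 2: merge R2<->R0 -> R2=(0,0,0) R0=(0,0,0)
Op 3: merge R1<->R0 -> R1=(0,0,0) R0=(0,0,0)
Op 4: inc R1 by 2 -> R1=(0,2,0) value=2
Op 5: inc R0 by 5 -> R0=(5,0,0) value=5
Op 6: inc R2 by 5 -> R2=(0,0,5) value=5
Op 7: merge R1<->R2 -> R1=(0,2,5) R2=(0,2,5)
Op 8: inc R2 by 5 -> R2=(0,2,10) value=12
Op 9: merge R2<->R0 -> R2=(5,2,10) R0=(5,2,10)
Op 10: merge R1<->R0 -> R1=(5,2,10) R0=(5,2,10)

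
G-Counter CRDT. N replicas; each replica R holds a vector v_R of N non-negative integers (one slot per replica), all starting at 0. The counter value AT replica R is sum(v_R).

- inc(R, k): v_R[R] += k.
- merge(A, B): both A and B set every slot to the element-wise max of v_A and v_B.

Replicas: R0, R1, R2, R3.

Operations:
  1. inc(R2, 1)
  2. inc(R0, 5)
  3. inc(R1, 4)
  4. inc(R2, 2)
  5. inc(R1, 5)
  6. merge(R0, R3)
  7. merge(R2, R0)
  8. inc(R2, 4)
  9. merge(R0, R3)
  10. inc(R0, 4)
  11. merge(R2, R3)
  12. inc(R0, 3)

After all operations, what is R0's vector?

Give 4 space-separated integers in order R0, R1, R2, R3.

Op 1: inc R2 by 1 -> R2=(0,0,1,0) value=1
Op 2: inc R0 by 5 -> R0=(5,0,0,0) value=5
Op 3: inc R1 by 4 -> R1=(0,4,0,0) value=4
Op 4: inc R2 by 2 -> R2=(0,0,3,0) value=3
Op 5: inc R1 by 5 -> R1=(0,9,0,0) value=9
Op 6: merge R0<->R3 -> R0=(5,0,0,0) R3=(5,0,0,0)
Op 7: merge R2<->R0 -> R2=(5,0,3,0) R0=(5,0,3,0)
Op 8: inc R2 by 4 -> R2=(5,0,7,0) value=12
Op 9: merge R0<->R3 -> R0=(5,0,3,0) R3=(5,0,3,0)
Op 10: inc R0 by 4 -> R0=(9,0,3,0) value=12
Op 11: merge R2<->R3 -> R2=(5,0,7,0) R3=(5,0,7,0)
Op 12: inc R0 by 3 -> R0=(12,0,3,0) value=15

Answer: 12 0 3 0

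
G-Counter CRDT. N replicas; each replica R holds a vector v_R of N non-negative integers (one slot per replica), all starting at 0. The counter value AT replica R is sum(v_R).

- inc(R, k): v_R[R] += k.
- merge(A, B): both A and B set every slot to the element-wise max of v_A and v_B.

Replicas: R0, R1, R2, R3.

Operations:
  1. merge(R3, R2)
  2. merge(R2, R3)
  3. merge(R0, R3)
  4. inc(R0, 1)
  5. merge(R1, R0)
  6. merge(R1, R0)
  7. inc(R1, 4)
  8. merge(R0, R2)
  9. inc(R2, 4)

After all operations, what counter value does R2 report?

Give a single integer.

Op 1: merge R3<->R2 -> R3=(0,0,0,0) R2=(0,0,0,0)
Op 2: merge R2<->R3 -> R2=(0,0,0,0) R3=(0,0,0,0)
Op 3: merge R0<->R3 -> R0=(0,0,0,0) R3=(0,0,0,0)
Op 4: inc R0 by 1 -> R0=(1,0,0,0) value=1
Op 5: merge R1<->R0 -> R1=(1,0,0,0) R0=(1,0,0,0)
Op 6: merge R1<->R0 -> R1=(1,0,0,0) R0=(1,0,0,0)
Op 7: inc R1 by 4 -> R1=(1,4,0,0) value=5
Op 8: merge R0<->R2 -> R0=(1,0,0,0) R2=(1,0,0,0)
Op 9: inc R2 by 4 -> R2=(1,0,4,0) value=5

Answer: 5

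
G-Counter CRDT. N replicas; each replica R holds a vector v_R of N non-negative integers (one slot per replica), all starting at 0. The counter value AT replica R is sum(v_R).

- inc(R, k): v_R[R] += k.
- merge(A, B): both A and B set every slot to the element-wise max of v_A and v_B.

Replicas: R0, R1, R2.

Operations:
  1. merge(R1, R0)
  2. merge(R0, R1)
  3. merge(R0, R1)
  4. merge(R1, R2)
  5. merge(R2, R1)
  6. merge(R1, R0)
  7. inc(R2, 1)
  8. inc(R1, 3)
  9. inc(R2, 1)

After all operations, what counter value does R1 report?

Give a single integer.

Answer: 3

Derivation:
Op 1: merge R1<->R0 -> R1=(0,0,0) R0=(0,0,0)
Op 2: merge R0<->R1 -> R0=(0,0,0) R1=(0,0,0)
Op 3: merge R0<->R1 -> R0=(0,0,0) R1=(0,0,0)
Op 4: merge R1<->R2 -> R1=(0,0,0) R2=(0,0,0)
Op 5: merge R2<->R1 -> R2=(0,0,0) R1=(0,0,0)
Op 6: merge R1<->R0 -> R1=(0,0,0) R0=(0,0,0)
Op 7: inc R2 by 1 -> R2=(0,0,1) value=1
Op 8: inc R1 by 3 -> R1=(0,3,0) value=3
Op 9: inc R2 by 1 -> R2=(0,0,2) value=2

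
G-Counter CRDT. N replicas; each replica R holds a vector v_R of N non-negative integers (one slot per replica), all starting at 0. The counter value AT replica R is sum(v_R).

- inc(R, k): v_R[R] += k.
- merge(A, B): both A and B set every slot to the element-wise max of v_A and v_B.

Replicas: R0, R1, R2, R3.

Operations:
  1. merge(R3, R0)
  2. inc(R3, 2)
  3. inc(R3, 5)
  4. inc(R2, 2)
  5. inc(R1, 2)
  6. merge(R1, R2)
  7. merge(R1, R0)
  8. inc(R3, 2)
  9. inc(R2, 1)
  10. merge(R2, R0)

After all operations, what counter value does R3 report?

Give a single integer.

Op 1: merge R3<->R0 -> R3=(0,0,0,0) R0=(0,0,0,0)
Op 2: inc R3 by 2 -> R3=(0,0,0,2) value=2
Op 3: inc R3 by 5 -> R3=(0,0,0,7) value=7
Op 4: inc R2 by 2 -> R2=(0,0,2,0) value=2
Op 5: inc R1 by 2 -> R1=(0,2,0,0) value=2
Op 6: merge R1<->R2 -> R1=(0,2,2,0) R2=(0,2,2,0)
Op 7: merge R1<->R0 -> R1=(0,2,2,0) R0=(0,2,2,0)
Op 8: inc R3 by 2 -> R3=(0,0,0,9) value=9
Op 9: inc R2 by 1 -> R2=(0,2,3,0) value=5
Op 10: merge R2<->R0 -> R2=(0,2,3,0) R0=(0,2,3,0)

Answer: 9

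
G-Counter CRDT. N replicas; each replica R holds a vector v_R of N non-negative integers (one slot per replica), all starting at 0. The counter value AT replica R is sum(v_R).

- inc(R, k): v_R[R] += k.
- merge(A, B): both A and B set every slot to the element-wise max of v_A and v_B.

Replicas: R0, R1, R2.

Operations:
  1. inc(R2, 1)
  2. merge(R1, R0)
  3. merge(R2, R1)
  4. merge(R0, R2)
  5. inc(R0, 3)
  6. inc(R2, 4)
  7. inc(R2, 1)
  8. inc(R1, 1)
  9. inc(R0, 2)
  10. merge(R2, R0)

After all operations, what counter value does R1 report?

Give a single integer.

Answer: 2

Derivation:
Op 1: inc R2 by 1 -> R2=(0,0,1) value=1
Op 2: merge R1<->R0 -> R1=(0,0,0) R0=(0,0,0)
Op 3: merge R2<->R1 -> R2=(0,0,1) R1=(0,0,1)
Op 4: merge R0<->R2 -> R0=(0,0,1) R2=(0,0,1)
Op 5: inc R0 by 3 -> R0=(3,0,1) value=4
Op 6: inc R2 by 4 -> R2=(0,0,5) value=5
Op 7: inc R2 by 1 -> R2=(0,0,6) value=6
Op 8: inc R1 by 1 -> R1=(0,1,1) value=2
Op 9: inc R0 by 2 -> R0=(5,0,1) value=6
Op 10: merge R2<->R0 -> R2=(5,0,6) R0=(5,0,6)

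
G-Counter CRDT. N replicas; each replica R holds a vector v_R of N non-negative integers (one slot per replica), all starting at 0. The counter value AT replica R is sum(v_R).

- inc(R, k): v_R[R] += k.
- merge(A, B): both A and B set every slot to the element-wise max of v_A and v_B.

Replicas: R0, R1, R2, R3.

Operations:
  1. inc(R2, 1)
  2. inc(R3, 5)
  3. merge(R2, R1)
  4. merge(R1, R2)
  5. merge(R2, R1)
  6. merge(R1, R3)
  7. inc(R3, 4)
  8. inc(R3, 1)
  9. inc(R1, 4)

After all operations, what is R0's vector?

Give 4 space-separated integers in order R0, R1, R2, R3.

Op 1: inc R2 by 1 -> R2=(0,0,1,0) value=1
Op 2: inc R3 by 5 -> R3=(0,0,0,5) value=5
Op 3: merge R2<->R1 -> R2=(0,0,1,0) R1=(0,0,1,0)
Op 4: merge R1<->R2 -> R1=(0,0,1,0) R2=(0,0,1,0)
Op 5: merge R2<->R1 -> R2=(0,0,1,0) R1=(0,0,1,0)
Op 6: merge R1<->R3 -> R1=(0,0,1,5) R3=(0,0,1,5)
Op 7: inc R3 by 4 -> R3=(0,0,1,9) value=10
Op 8: inc R3 by 1 -> R3=(0,0,1,10) value=11
Op 9: inc R1 by 4 -> R1=(0,4,1,5) value=10

Answer: 0 0 0 0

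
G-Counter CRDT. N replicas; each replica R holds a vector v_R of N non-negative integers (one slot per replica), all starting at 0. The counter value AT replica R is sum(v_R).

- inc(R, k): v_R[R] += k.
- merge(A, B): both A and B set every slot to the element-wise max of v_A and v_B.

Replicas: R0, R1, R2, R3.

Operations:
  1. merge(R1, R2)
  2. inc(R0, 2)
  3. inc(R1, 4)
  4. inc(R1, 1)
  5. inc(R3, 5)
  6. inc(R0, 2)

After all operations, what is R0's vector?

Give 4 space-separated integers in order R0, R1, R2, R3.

Answer: 4 0 0 0

Derivation:
Op 1: merge R1<->R2 -> R1=(0,0,0,0) R2=(0,0,0,0)
Op 2: inc R0 by 2 -> R0=(2,0,0,0) value=2
Op 3: inc R1 by 4 -> R1=(0,4,0,0) value=4
Op 4: inc R1 by 1 -> R1=(0,5,0,0) value=5
Op 5: inc R3 by 5 -> R3=(0,0,0,5) value=5
Op 6: inc R0 by 2 -> R0=(4,0,0,0) value=4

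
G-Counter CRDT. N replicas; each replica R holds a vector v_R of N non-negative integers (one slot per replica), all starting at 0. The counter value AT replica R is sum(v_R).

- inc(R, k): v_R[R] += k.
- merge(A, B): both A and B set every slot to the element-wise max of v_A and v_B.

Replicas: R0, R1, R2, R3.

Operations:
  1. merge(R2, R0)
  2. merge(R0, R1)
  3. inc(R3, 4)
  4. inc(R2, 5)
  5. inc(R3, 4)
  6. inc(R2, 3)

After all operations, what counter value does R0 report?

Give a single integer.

Op 1: merge R2<->R0 -> R2=(0,0,0,0) R0=(0,0,0,0)
Op 2: merge R0<->R1 -> R0=(0,0,0,0) R1=(0,0,0,0)
Op 3: inc R3 by 4 -> R3=(0,0,0,4) value=4
Op 4: inc R2 by 5 -> R2=(0,0,5,0) value=5
Op 5: inc R3 by 4 -> R3=(0,0,0,8) value=8
Op 6: inc R2 by 3 -> R2=(0,0,8,0) value=8

Answer: 0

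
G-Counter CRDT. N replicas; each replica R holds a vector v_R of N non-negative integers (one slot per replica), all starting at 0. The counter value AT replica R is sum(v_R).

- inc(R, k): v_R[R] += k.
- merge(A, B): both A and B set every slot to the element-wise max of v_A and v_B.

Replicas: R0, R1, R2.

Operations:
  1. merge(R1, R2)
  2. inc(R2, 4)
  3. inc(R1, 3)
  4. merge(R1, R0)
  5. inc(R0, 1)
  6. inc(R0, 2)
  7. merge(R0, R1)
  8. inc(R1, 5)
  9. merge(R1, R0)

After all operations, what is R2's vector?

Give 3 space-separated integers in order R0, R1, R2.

Answer: 0 0 4

Derivation:
Op 1: merge R1<->R2 -> R1=(0,0,0) R2=(0,0,0)
Op 2: inc R2 by 4 -> R2=(0,0,4) value=4
Op 3: inc R1 by 3 -> R1=(0,3,0) value=3
Op 4: merge R1<->R0 -> R1=(0,3,0) R0=(0,3,0)
Op 5: inc R0 by 1 -> R0=(1,3,0) value=4
Op 6: inc R0 by 2 -> R0=(3,3,0) value=6
Op 7: merge R0<->R1 -> R0=(3,3,0) R1=(3,3,0)
Op 8: inc R1 by 5 -> R1=(3,8,0) value=11
Op 9: merge R1<->R0 -> R1=(3,8,0) R0=(3,8,0)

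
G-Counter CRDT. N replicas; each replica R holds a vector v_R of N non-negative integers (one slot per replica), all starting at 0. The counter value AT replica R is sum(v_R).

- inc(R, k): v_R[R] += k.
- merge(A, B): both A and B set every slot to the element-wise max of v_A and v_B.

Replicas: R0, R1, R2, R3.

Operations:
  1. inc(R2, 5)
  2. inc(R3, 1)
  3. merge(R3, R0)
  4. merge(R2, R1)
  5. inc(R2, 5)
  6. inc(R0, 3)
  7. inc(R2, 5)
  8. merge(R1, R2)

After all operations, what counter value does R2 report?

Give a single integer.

Op 1: inc R2 by 5 -> R2=(0,0,5,0) value=5
Op 2: inc R3 by 1 -> R3=(0,0,0,1) value=1
Op 3: merge R3<->R0 -> R3=(0,0,0,1) R0=(0,0,0,1)
Op 4: merge R2<->R1 -> R2=(0,0,5,0) R1=(0,0,5,0)
Op 5: inc R2 by 5 -> R2=(0,0,10,0) value=10
Op 6: inc R0 by 3 -> R0=(3,0,0,1) value=4
Op 7: inc R2 by 5 -> R2=(0,0,15,0) value=15
Op 8: merge R1<->R2 -> R1=(0,0,15,0) R2=(0,0,15,0)

Answer: 15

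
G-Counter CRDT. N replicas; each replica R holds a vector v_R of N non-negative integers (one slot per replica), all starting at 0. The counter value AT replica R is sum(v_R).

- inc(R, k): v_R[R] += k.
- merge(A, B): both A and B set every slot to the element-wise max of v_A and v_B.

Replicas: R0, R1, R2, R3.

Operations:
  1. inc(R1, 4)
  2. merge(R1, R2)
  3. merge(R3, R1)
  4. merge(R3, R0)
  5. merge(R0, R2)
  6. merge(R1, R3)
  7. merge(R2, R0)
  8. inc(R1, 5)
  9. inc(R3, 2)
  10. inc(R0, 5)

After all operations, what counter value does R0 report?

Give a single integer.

Op 1: inc R1 by 4 -> R1=(0,4,0,0) value=4
Op 2: merge R1<->R2 -> R1=(0,4,0,0) R2=(0,4,0,0)
Op 3: merge R3<->R1 -> R3=(0,4,0,0) R1=(0,4,0,0)
Op 4: merge R3<->R0 -> R3=(0,4,0,0) R0=(0,4,0,0)
Op 5: merge R0<->R2 -> R0=(0,4,0,0) R2=(0,4,0,0)
Op 6: merge R1<->R3 -> R1=(0,4,0,0) R3=(0,4,0,0)
Op 7: merge R2<->R0 -> R2=(0,4,0,0) R0=(0,4,0,0)
Op 8: inc R1 by 5 -> R1=(0,9,0,0) value=9
Op 9: inc R3 by 2 -> R3=(0,4,0,2) value=6
Op 10: inc R0 by 5 -> R0=(5,4,0,0) value=9

Answer: 9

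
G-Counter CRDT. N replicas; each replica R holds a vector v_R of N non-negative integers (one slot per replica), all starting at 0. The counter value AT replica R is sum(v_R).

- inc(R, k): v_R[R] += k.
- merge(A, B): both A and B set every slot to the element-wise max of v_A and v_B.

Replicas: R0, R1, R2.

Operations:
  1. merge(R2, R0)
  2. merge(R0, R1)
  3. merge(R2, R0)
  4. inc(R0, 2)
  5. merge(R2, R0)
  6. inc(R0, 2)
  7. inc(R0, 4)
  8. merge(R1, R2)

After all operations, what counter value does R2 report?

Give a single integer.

Answer: 2

Derivation:
Op 1: merge R2<->R0 -> R2=(0,0,0) R0=(0,0,0)
Op 2: merge R0<->R1 -> R0=(0,0,0) R1=(0,0,0)
Op 3: merge R2<->R0 -> R2=(0,0,0) R0=(0,0,0)
Op 4: inc R0 by 2 -> R0=(2,0,0) value=2
Op 5: merge R2<->R0 -> R2=(2,0,0) R0=(2,0,0)
Op 6: inc R0 by 2 -> R0=(4,0,0) value=4
Op 7: inc R0 by 4 -> R0=(8,0,0) value=8
Op 8: merge R1<->R2 -> R1=(2,0,0) R2=(2,0,0)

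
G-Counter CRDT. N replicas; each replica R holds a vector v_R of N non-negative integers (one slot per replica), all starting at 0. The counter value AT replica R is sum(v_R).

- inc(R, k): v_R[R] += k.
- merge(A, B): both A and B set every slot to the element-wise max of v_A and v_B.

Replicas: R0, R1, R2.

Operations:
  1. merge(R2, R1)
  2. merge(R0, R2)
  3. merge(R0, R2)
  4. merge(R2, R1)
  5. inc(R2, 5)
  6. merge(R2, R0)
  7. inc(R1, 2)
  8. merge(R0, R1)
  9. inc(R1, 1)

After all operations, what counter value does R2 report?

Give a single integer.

Op 1: merge R2<->R1 -> R2=(0,0,0) R1=(0,0,0)
Op 2: merge R0<->R2 -> R0=(0,0,0) R2=(0,0,0)
Op 3: merge R0<->R2 -> R0=(0,0,0) R2=(0,0,0)
Op 4: merge R2<->R1 -> R2=(0,0,0) R1=(0,0,0)
Op 5: inc R2 by 5 -> R2=(0,0,5) value=5
Op 6: merge R2<->R0 -> R2=(0,0,5) R0=(0,0,5)
Op 7: inc R1 by 2 -> R1=(0,2,0) value=2
Op 8: merge R0<->R1 -> R0=(0,2,5) R1=(0,2,5)
Op 9: inc R1 by 1 -> R1=(0,3,5) value=8

Answer: 5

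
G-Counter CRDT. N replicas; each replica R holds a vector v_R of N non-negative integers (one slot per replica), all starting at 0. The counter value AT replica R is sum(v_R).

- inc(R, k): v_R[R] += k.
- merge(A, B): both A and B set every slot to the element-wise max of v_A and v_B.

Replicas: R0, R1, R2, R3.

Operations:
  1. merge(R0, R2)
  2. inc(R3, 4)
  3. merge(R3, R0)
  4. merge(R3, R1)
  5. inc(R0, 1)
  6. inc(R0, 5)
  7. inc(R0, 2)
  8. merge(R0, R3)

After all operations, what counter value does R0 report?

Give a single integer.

Answer: 12

Derivation:
Op 1: merge R0<->R2 -> R0=(0,0,0,0) R2=(0,0,0,0)
Op 2: inc R3 by 4 -> R3=(0,0,0,4) value=4
Op 3: merge R3<->R0 -> R3=(0,0,0,4) R0=(0,0,0,4)
Op 4: merge R3<->R1 -> R3=(0,0,0,4) R1=(0,0,0,4)
Op 5: inc R0 by 1 -> R0=(1,0,0,4) value=5
Op 6: inc R0 by 5 -> R0=(6,0,0,4) value=10
Op 7: inc R0 by 2 -> R0=(8,0,0,4) value=12
Op 8: merge R0<->R3 -> R0=(8,0,0,4) R3=(8,0,0,4)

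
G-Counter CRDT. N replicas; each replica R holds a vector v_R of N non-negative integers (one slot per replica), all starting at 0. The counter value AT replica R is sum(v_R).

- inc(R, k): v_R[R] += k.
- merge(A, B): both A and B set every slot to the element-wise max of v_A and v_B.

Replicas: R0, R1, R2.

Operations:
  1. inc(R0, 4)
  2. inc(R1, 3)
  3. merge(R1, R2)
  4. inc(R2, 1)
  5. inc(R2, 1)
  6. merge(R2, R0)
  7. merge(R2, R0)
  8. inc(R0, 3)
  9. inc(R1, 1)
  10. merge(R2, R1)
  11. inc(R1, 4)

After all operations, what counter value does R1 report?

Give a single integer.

Answer: 14

Derivation:
Op 1: inc R0 by 4 -> R0=(4,0,0) value=4
Op 2: inc R1 by 3 -> R1=(0,3,0) value=3
Op 3: merge R1<->R2 -> R1=(0,3,0) R2=(0,3,0)
Op 4: inc R2 by 1 -> R2=(0,3,1) value=4
Op 5: inc R2 by 1 -> R2=(0,3,2) value=5
Op 6: merge R2<->R0 -> R2=(4,3,2) R0=(4,3,2)
Op 7: merge R2<->R0 -> R2=(4,3,2) R0=(4,3,2)
Op 8: inc R0 by 3 -> R0=(7,3,2) value=12
Op 9: inc R1 by 1 -> R1=(0,4,0) value=4
Op 10: merge R2<->R1 -> R2=(4,4,2) R1=(4,4,2)
Op 11: inc R1 by 4 -> R1=(4,8,2) value=14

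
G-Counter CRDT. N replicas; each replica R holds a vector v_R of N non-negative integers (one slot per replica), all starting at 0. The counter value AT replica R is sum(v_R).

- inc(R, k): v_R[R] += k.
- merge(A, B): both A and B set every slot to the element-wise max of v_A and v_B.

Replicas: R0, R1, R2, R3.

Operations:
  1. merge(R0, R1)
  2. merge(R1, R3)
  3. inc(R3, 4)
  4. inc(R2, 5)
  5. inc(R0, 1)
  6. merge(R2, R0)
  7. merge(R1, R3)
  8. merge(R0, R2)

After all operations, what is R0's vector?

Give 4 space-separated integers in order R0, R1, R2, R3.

Op 1: merge R0<->R1 -> R0=(0,0,0,0) R1=(0,0,0,0)
Op 2: merge R1<->R3 -> R1=(0,0,0,0) R3=(0,0,0,0)
Op 3: inc R3 by 4 -> R3=(0,0,0,4) value=4
Op 4: inc R2 by 5 -> R2=(0,0,5,0) value=5
Op 5: inc R0 by 1 -> R0=(1,0,0,0) value=1
Op 6: merge R2<->R0 -> R2=(1,0,5,0) R0=(1,0,5,0)
Op 7: merge R1<->R3 -> R1=(0,0,0,4) R3=(0,0,0,4)
Op 8: merge R0<->R2 -> R0=(1,0,5,0) R2=(1,0,5,0)

Answer: 1 0 5 0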